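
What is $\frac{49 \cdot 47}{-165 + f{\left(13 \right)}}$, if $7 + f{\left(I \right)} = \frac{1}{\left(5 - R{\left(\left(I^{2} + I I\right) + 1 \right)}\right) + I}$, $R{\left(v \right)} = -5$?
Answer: $- \frac{7567}{565} \approx -13.393$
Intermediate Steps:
$f{\left(I \right)} = -7 + \frac{1}{10 + I}$ ($f{\left(I \right)} = -7 + \frac{1}{\left(5 - -5\right) + I} = -7 + \frac{1}{\left(5 + 5\right) + I} = -7 + \frac{1}{10 + I}$)
$\frac{49 \cdot 47}{-165 + f{\left(13 \right)}} = \frac{49 \cdot 47}{-165 + \frac{-69 - 91}{10 + 13}} = \frac{1}{-165 + \frac{-69 - 91}{23}} \cdot 2303 = \frac{1}{-165 + \frac{1}{23} \left(-160\right)} 2303 = \frac{1}{-165 - \frac{160}{23}} \cdot 2303 = \frac{1}{- \frac{3955}{23}} \cdot 2303 = \left(- \frac{23}{3955}\right) 2303 = - \frac{7567}{565}$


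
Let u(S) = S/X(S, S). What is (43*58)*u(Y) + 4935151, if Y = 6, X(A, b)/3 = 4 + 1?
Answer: 24680743/5 ≈ 4.9362e+6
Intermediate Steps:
X(A, b) = 15 (X(A, b) = 3*(4 + 1) = 3*5 = 15)
u(S) = S/15
(43*58)*u(Y) + 4935151 = (43*58)*((1/15)*6) + 4935151 = 2494*(2/5) + 4935151 = 4988/5 + 4935151 = 24680743/5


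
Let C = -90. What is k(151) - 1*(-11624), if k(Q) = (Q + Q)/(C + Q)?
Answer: 709366/61 ≈ 11629.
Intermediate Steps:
k(Q) = 2*Q/(-90 + Q) (k(Q) = (Q + Q)/(-90 + Q) = (2*Q)/(-90 + Q) = 2*Q/(-90 + Q))
k(151) - 1*(-11624) = 2*151/(-90 + 151) - 1*(-11624) = 2*151/61 + 11624 = 2*151*(1/61) + 11624 = 302/61 + 11624 = 709366/61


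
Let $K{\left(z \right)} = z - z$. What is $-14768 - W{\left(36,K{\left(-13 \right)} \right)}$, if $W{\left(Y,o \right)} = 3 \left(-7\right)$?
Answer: $-14747$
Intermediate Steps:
$K{\left(z \right)} = 0$
$W{\left(Y,o \right)} = -21$
$-14768 - W{\left(36,K{\left(-13 \right)} \right)} = -14768 - -21 = -14768 + 21 = -14747$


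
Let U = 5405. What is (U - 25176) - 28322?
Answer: -48093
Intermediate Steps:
(U - 25176) - 28322 = (5405 - 25176) - 28322 = -19771 - 28322 = -48093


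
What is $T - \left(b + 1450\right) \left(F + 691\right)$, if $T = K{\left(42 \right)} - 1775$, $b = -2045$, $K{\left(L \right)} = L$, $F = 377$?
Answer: $633727$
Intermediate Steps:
$T = -1733$ ($T = 42 - 1775 = -1733$)
$T - \left(b + 1450\right) \left(F + 691\right) = -1733 - \left(-2045 + 1450\right) \left(377 + 691\right) = -1733 - \left(-595\right) 1068 = -1733 - -635460 = -1733 + 635460 = 633727$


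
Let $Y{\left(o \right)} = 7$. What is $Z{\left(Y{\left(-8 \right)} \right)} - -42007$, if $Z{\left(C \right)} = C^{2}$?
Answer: $42056$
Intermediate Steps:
$Z{\left(Y{\left(-8 \right)} \right)} - -42007 = 7^{2} - -42007 = 49 + 42007 = 42056$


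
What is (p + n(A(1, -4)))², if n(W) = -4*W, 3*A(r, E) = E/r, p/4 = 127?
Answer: 2371600/9 ≈ 2.6351e+5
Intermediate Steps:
p = 508 (p = 4*127 = 508)
A(r, E) = E/(3*r) (A(r, E) = (E/r)/3 = E/(3*r))
(p + n(A(1, -4)))² = (508 - 4*(-4)/(3*1))² = (508 - 4*(-4)/3)² = (508 - 4*(-4/3))² = (508 + 16/3)² = (1540/3)² = 2371600/9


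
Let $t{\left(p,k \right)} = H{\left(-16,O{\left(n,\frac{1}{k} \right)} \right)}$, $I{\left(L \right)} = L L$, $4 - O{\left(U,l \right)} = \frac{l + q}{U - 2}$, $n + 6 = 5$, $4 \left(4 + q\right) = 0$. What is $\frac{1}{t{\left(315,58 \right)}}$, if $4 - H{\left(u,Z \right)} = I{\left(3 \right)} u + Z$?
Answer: $\frac{58}{8429} \approx 0.006881$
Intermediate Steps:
$q = -4$ ($q = -4 + \frac{1}{4} \cdot 0 = -4 + 0 = -4$)
$n = -1$ ($n = -6 + 5 = -1$)
$O{\left(U,l \right)} = 4 - \frac{-4 + l}{-2 + U}$ ($O{\left(U,l \right)} = 4 - \frac{l - 4}{U - 2} = 4 - \frac{-4 + l}{-2 + U}$)
$I{\left(L \right)} = L^{2}$
$H{\left(u,Z \right)} = 4 - Z - 9 u$ ($H{\left(u,Z \right)} = 4 - \left(3^{2} u + Z\right) = 4 - \left(9 u + Z\right) = 4 - \left(Z + 9 u\right) = 4 - Z - 9 u$)
$t{\left(p,k \right)} = \frac{436}{3} - \frac{1}{3 k}$ ($t{\left(p,k \right)} = 4 - \frac{-4 - \frac{1}{k} + 4 \left(-1\right)}{-2 - 1} - -144 = 4 - \frac{-4 - \frac{1}{k} - 4}{-3} + 144 = 4 - - \frac{-8 - \frac{1}{k}}{3} + 144 = 4 - \left(\frac{8}{3} + \frac{1}{3 k}\right) + 144 = \frac{436}{3} - \frac{1}{3 k}$)
$\frac{1}{t{\left(315,58 \right)}} = \frac{1}{\frac{1}{3} \cdot \frac{1}{58} \left(-1 + 436 \cdot 58\right)} = \frac{1}{\frac{1}{3} \cdot \frac{1}{58} \left(-1 + 25288\right)} = \frac{1}{\frac{1}{3} \cdot \frac{1}{58} \cdot 25287} = \frac{1}{\frac{8429}{58}} = \frac{58}{8429}$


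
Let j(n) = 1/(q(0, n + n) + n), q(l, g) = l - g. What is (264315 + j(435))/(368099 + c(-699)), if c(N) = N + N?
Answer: 114977024/159514935 ≈ 0.72079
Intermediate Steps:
j(n) = -1/n (j(n) = 1/((0 - (n + n)) + n) = 1/((0 - 2*n) + n) = 1/(-2*n + n) = 1/(-n) = -1/n)
c(N) = 2*N
(264315 + j(435))/(368099 + c(-699)) = (264315 - 1/435)/(368099 + 2*(-699)) = (264315 - 1*1/435)/(368099 - 1398) = (264315 - 1/435)/366701 = (114977024/435)*(1/366701) = 114977024/159514935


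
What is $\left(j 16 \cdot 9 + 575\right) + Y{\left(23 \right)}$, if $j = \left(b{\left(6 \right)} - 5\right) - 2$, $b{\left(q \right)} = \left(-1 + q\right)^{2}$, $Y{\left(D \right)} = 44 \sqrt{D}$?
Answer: $3167 + 44 \sqrt{23} \approx 3378.0$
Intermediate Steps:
$j = 18$ ($j = \left(\left(-1 + 6\right)^{2} - 5\right) - 2 = \left(5^{2} - 5\right) - 2 = \left(25 - 5\right) - 2 = 20 - 2 = 18$)
$\left(j 16 \cdot 9 + 575\right) + Y{\left(23 \right)} = \left(18 \cdot 16 \cdot 9 + 575\right) + 44 \sqrt{23} = \left(288 \cdot 9 + 575\right) + 44 \sqrt{23} = \left(2592 + 575\right) + 44 \sqrt{23} = 3167 + 44 \sqrt{23}$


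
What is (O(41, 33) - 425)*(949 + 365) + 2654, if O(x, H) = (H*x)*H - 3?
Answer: 58109048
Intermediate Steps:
O(x, H) = -3 + x*H² (O(x, H) = x*H² - 3 = -3 + x*H²)
(O(41, 33) - 425)*(949 + 365) + 2654 = ((-3 + 41*33²) - 425)*(949 + 365) + 2654 = ((-3 + 41*1089) - 425)*1314 + 2654 = ((-3 + 44649) - 425)*1314 + 2654 = (44646 - 425)*1314 + 2654 = 44221*1314 + 2654 = 58106394 + 2654 = 58109048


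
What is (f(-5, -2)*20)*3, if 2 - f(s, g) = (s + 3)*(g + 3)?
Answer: 240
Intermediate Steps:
f(s, g) = 2 - (3 + g)*(3 + s) (f(s, g) = 2 - (s + 3)*(g + 3) = 2 - (3 + s)*(3 + g) = 2 - (3 + g)*(3 + s))
(f(-5, -2)*20)*3 = ((-7 - 3*(-2) - 3*(-5) - 1*(-2)*(-5))*20)*3 = ((-7 + 6 + 15 - 10)*20)*3 = (4*20)*3 = 80*3 = 240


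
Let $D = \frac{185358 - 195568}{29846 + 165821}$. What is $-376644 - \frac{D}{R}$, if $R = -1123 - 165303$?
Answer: $- \frac{6132531947218829}{16282038071} \approx -3.7664 \cdot 10^{5}$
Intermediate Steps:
$R = -166426$ ($R = -1123 - 165303 = -166426$)
$D = - \frac{10210}{195667} \approx -0.05218$
$-376644 - \frac{D}{R} = -376644 - - \frac{10210}{195667 \left(-166426\right)} = -376644 - \left(- \frac{10210}{195667}\right) \left(- \frac{1}{166426}\right) = -376644 - \frac{5105}{16282038071} = - \frac{6132531947218829}{16282038071}$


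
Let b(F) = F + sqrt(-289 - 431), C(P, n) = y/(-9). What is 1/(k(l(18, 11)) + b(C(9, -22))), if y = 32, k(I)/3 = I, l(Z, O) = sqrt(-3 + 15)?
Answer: 9/(2*(-16 + 27*sqrt(3) + 54*I*sqrt(5))) ≈ 0.0089166 - 0.034996*I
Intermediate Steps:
l(Z, O) = 2*sqrt(3) (l(Z, O) = sqrt(12) = 2*sqrt(3))
k(I) = 3*I
C(P, n) = -32/9 (C(P, n) = 32/(-9) = 32*(-1/9) = -32/9)
b(F) = F + 12*I*sqrt(5) (b(F) = F + sqrt(-720) = F + 12*I*sqrt(5))
1/(k(l(18, 11)) + b(C(9, -22))) = 1/(3*(2*sqrt(3)) + (-32/9 + 12*I*sqrt(5))) = 1/(6*sqrt(3) + (-32/9 + 12*I*sqrt(5))) = 1/(-32/9 + 6*sqrt(3) + 12*I*sqrt(5))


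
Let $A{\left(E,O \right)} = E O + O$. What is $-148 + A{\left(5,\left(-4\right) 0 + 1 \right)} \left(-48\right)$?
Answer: $-436$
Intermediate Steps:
$A{\left(E,O \right)} = O + E O$
$-148 + A{\left(5,\left(-4\right) 0 + 1 \right)} \left(-48\right) = -148 + \left(\left(-4\right) 0 + 1\right) \left(1 + 5\right) \left(-48\right) = -148 + \left(0 + 1\right) 6 \left(-48\right) = -148 + 1 \cdot 6 \left(-48\right) = -148 + 6 \left(-48\right) = -148 - 288 = -436$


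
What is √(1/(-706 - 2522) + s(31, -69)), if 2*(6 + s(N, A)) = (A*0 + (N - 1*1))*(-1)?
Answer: I*√54705723/1614 ≈ 4.5826*I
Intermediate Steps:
s(N, A) = -11/2 - N/2 (s(N, A) = -6 + ((A*0 + (N - 1*1))*(-1))/2 = -6 + ((0 + (N - 1))*(-1))/2 = -6 + ((0 + (-1 + N))*(-1))/2 = -6 + ((-1 + N)*(-1))/2 = -6 + (1 - N)/2 = -6 + (½ - N/2) = -11/2 - N/2)
√(1/(-706 - 2522) + s(31, -69)) = √(1/(-706 - 2522) + (-11/2 - ½*31)) = √(1/(-3228) + (-11/2 - 31/2)) = √(-1/3228 - 21) = √(-67789/3228) = I*√54705723/1614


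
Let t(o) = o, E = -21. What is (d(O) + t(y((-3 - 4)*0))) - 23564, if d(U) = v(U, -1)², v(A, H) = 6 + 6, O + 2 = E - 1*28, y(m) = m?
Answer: -23420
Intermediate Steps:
O = -51 (O = -2 + (-21 - 1*28) = -2 + (-21 - 28) = -2 - 49 = -51)
v(A, H) = 12
d(U) = 144 (d(U) = 12² = 144)
(d(O) + t(y((-3 - 4)*0))) - 23564 = (144 + (-3 - 4)*0) - 23564 = (144 - 7*0) - 23564 = (144 + 0) - 23564 = 144 - 23564 = -23420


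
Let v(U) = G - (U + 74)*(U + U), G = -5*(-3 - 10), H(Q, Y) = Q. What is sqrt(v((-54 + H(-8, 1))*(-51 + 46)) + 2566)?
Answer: 3*I*sqrt(26161) ≈ 485.23*I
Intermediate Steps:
G = 65 (G = -5*(-13) = 65)
v(U) = 65 - 2*U*(74 + U) (v(U) = 65 - (U + 74)*(U + U) = 65 - (74 + U)*2*U = 65 - 2*U*(74 + U))
sqrt(v((-54 + H(-8, 1))*(-51 + 46)) + 2566) = sqrt((65 - 148*(-54 - 8)*(-51 + 46) - 2*(-54 - 8)**2*(-51 + 46)**2) + 2566) = sqrt((65 - (-9176)*(-5) - 2*(-62*(-5))**2) + 2566) = sqrt((65 - 148*310 - 2*310**2) + 2566) = sqrt((65 - 45880 - 2*96100) + 2566) = sqrt((65 - 45880 - 192200) + 2566) = sqrt(-238015 + 2566) = sqrt(-235449) = 3*I*sqrt(26161)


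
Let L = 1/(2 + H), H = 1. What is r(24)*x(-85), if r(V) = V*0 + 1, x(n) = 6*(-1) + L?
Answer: -17/3 ≈ -5.6667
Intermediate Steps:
L = 1/3 (L = 1/(2 + 1) = 1/3 ≈ 0.33333)
x(n) = -17/3 (x(n) = 6*(-1) + 1/3 = -6 + 1/3 = -17/3)
r(V) = 1 (r(V) = 0 + 1 = 1)
r(24)*x(-85) = 1*(-17/3) = -17/3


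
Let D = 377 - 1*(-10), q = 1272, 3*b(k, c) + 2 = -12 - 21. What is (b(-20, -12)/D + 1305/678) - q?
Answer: -333257867/262386 ≈ -1270.1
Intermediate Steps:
b(k, c) = -35/3 (b(k, c) = -⅔ + (-12 - 21)/3 = -⅔ + (⅓)*(-33) = -⅔ - 11 = -35/3)
D = 387 (D = 377 + 10 = 387)
(b(-20, -12)/D + 1305/678) - q = (-35/3/387 + 1305/678) - 1*1272 = (-35/3*1/387 + 1305*(1/678)) - 1272 = (-35/1161 + 435/226) - 1272 = 497125/262386 - 1272 = -333257867/262386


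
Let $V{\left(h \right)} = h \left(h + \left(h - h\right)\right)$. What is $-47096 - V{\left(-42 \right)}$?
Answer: $-48860$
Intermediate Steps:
$V{\left(h \right)} = h^{2}$ ($V{\left(h \right)} = h \left(h + 0\right) = h h = h^{2}$)
$-47096 - V{\left(-42 \right)} = -47096 - \left(-42\right)^{2} = -47096 - 1764 = -48860$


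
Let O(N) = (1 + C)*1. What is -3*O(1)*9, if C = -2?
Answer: 27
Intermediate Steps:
O(N) = -1 (O(N) = (1 - 2)*1 = -1*1 = -1)
-3*O(1)*9 = -3*(-1)*9 = 3*9 = 27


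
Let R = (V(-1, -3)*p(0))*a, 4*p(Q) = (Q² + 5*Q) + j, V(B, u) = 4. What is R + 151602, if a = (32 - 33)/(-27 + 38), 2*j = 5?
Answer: 3335239/22 ≈ 1.5160e+5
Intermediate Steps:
j = 5/2 (j = (½)*5 = 5/2 ≈ 2.5000)
a = -1/11 ≈ -0.090909
p(Q) = 5/8 + Q²/4 + 5*Q/4 (p(Q) = ((Q² + 5*Q) + 5/2)/4 = (5/2 + Q² + 5*Q)/4 = 5/8 + Q²/4 + 5*Q/4)
R = -5/22 (R = (4*(5/8 + (¼)*0² + (5/4)*0))*(-1/11) = (4*(5/8 + (¼)*0 + 0))*(-1/11) = (4*(5/8 + 0 + 0))*(-1/11) = (4*(5/8))*(-1/11) = (5/2)*(-1/11) = -5/22 ≈ -0.22727)
R + 151602 = -5/22 + 151602 = 3335239/22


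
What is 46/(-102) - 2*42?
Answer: -4307/51 ≈ -84.451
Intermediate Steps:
46/(-102) - 2*42 = 46*(-1/102) - 84 = -23/51 - 84 = -4307/51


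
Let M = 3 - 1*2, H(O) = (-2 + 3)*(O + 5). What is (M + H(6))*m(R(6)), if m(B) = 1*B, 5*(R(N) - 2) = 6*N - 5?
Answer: 492/5 ≈ 98.400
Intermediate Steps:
H(O) = 5 + O (H(O) = 1*(5 + O) = 5 + O)
R(N) = 1 + 6*N/5 (R(N) = 2 + (6*N - 5)/5 = 2 + (-5 + 6*N)/5 = 2 + (-1 + 6*N/5) = 1 + 6*N/5)
M = 1 (M = 3 - 2 = 1)
m(B) = B
(M + H(6))*m(R(6)) = (1 + (5 + 6))*(1 + (6/5)*6) = (1 + 11)*(1 + 36/5) = 12*(41/5) = 492/5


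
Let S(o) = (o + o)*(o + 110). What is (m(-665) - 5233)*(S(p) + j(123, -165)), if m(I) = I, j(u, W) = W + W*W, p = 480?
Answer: -3500227080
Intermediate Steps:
j(u, W) = W + W**2
S(o) = 2*o*(110 + o) (S(o) = (2*o)*(110 + o) = 2*o*(110 + o))
(m(-665) - 5233)*(S(p) + j(123, -165)) = (-665 - 5233)*(2*480*(110 + 480) - 165*(1 - 165)) = -5898*(2*480*590 - 165*(-164)) = -5898*(566400 + 27060) = -5898*593460 = -3500227080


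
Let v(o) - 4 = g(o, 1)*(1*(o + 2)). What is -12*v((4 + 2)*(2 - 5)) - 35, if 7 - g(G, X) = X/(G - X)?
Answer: 24151/19 ≈ 1271.1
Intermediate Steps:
g(G, X) = 7 - X/(G - X)
v(o) = 4 + (-8 + 7*o)*(2 + o)/(-1 + o) (v(o) = 4 + ((-8*1 + 7*o)/(o - 1*1))*(1*(o + 2)) = 4 + ((-8 + 7*o)/(o - 1))*(1*(2 + o)) = 4 + ((-8 + 7*o)/(-1 + o))*(2 + o) = 4 + (-8 + 7*o)*(2 + o)/(-1 + o))
-12*v((4 + 2)*(2 - 5)) - 35 = -12*(-20 + 7*((4 + 2)*(2 - 5))**2 + 10*((4 + 2)*(2 - 5)))/(-1 + (4 + 2)*(2 - 5)) - 35 = -12*(-20 + 7*(6*(-3))**2 + 10*(6*(-3)))/(-1 + 6*(-3)) - 35 = -12*(-20 + 7*(-18)**2 + 10*(-18))/(-1 - 18) - 35 = -12*(-20 + 7*324 - 180)/(-19) - 35 = -(-12)*(-20 + 2268 - 180)/19 - 35 = -(-12)*2068/19 - 35 = -12*(-2068/19) - 35 = 24816/19 - 35 = 24151/19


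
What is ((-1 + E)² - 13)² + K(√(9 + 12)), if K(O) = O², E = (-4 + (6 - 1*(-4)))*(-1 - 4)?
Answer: 898725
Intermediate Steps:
E = -30 (E = (-4 + (6 + 4))*(-5) = (-4 + 10)*(-5) = 6*(-5) = -30)
((-1 + E)² - 13)² + K(√(9 + 12)) = ((-1 - 30)² - 13)² + (√(9 + 12))² = ((-31)² - 13)² + (√21)² = (961 - 13)² + 21 = 948² + 21 = 898704 + 21 = 898725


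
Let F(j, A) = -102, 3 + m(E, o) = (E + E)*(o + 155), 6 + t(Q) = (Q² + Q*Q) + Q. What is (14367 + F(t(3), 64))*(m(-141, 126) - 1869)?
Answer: -1157091210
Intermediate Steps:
t(Q) = -6 + Q + 2*Q² (t(Q) = -6 + ((Q² + Q*Q) + Q) = -6 + ((Q² + Q²) + Q) = -6 + (2*Q² + Q) = -6 + (Q + 2*Q²) = -6 + Q + 2*Q²)
m(E, o) = -3 + 2*E*(155 + o) (m(E, o) = -3 + (E + E)*(o + 155) = -3 + (2*E)*(155 + o) = -3 + 2*E*(155 + o))
(14367 + F(t(3), 64))*(m(-141, 126) - 1869) = (14367 - 102)*((-3 + 310*(-141) + 2*(-141)*126) - 1869) = 14265*((-3 - 43710 - 35532) - 1869) = 14265*(-79245 - 1869) = 14265*(-81114) = -1157091210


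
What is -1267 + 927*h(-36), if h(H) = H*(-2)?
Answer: 65477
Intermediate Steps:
h(H) = -2*H
-1267 + 927*h(-36) = -1267 + 927*(-2*(-36)) = -1267 + 927*72 = -1267 + 66744 = 65477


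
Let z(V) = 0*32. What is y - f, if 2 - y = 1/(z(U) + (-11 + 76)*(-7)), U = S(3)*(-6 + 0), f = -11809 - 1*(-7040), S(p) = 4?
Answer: 2170806/455 ≈ 4771.0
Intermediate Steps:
f = -4769 (f = -11809 + 7040 = -4769)
U = -24 (U = 4*(-6 + 0) = 4*(-6) = -24)
z(V) = 0
y = 911/455 (y = 2 - 1/(0 + (-11 + 76)*(-7)) = 2 - 1/(0 + 65*(-7)) = 2 - 1/(0 - 455) = 2 - 1/(-455) = 2 - 1*(-1/455) = 2 + 1/455 = 911/455 ≈ 2.0022)
y - f = 911/455 - 1*(-4769) = 911/455 + 4769 = 2170806/455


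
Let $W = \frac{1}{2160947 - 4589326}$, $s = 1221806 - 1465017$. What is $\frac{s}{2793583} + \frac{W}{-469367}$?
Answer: $- \frac{277212132761651040}{3184128602260981219} \approx -0.087061$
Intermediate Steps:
$s = -243211$
$W = - \frac{1}{2428379}$ ($W = \frac{1}{-2428379} = - \frac{1}{2428379} \approx -4.118 \cdot 10^{-7}$)
$\frac{s}{2793583} + \frac{W}{-469367} = - \frac{243211}{2793583} - \frac{1}{2428379 \left(-469367\right)} = \left(-243211\right) \frac{1}{2793583} - - \frac{1}{1139800966093} = - \frac{243211}{2793583} + \frac{1}{1139800966093} = - \frac{277212132761651040}{3184128602260981219}$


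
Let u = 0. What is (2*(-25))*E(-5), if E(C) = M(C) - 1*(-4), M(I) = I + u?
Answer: 50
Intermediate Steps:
M(I) = I (M(I) = I + 0 = I)
E(C) = 4 + C (E(C) = C - 1*(-4) = C + 4 = 4 + C)
(2*(-25))*E(-5) = (2*(-25))*(4 - 5) = -50*(-1) = 50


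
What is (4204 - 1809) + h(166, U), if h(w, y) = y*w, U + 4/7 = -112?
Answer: -114043/7 ≈ -16292.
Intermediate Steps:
U = -788/7 (U = -4/7 - 112 = -788/7 ≈ -112.57)
h(w, y) = w*y
(4204 - 1809) + h(166, U) = (4204 - 1809) + 166*(-788/7) = 2395 - 130808/7 = -114043/7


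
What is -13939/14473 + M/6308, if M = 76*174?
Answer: 1361365/1201259 ≈ 1.1333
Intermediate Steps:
M = 13224
-13939/14473 + M/6308 = -13939/14473 + 13224/6308 = -13939*1/14473 + 13224*(1/6308) = -13939/14473 + 174/83 = 1361365/1201259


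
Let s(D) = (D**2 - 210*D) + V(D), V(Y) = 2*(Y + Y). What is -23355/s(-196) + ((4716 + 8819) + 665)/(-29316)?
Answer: -21470495/27498408 ≈ -0.78079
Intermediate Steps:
V(Y) = 4*Y (V(Y) = 2*(2*Y) = 4*Y)
s(D) = D**2 - 206*D (s(D) = (D**2 - 210*D) + 4*D = D**2 - 206*D)
-23355/s(-196) + ((4716 + 8819) + 665)/(-29316) = -23355*(-1/(196*(-206 - 196))) + ((4716 + 8819) + 665)/(-29316) = -23355/((-196*(-402))) + (13535 + 665)*(-1/29316) = -23355/78792 + 14200*(-1/29316) = -23355*1/78792 - 3550/7329 = -7785/26264 - 3550/7329 = -21470495/27498408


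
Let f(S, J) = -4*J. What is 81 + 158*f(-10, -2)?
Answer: 1345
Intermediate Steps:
81 + 158*f(-10, -2) = 81 + 158*(-4*(-2)) = 81 + 158*8 = 81 + 1264 = 1345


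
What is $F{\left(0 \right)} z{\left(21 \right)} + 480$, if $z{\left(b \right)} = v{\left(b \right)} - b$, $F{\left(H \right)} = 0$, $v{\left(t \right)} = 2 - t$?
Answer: $480$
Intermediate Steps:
$z{\left(b \right)} = 2 - 2 b$ ($z{\left(b \right)} = \left(2 - b\right) - b = 2 - 2 b$)
$F{\left(0 \right)} z{\left(21 \right)} + 480 = 0 \left(2 - 42\right) + 480 = 0 \left(-40\right) + 480 = 0 + 480 = 480$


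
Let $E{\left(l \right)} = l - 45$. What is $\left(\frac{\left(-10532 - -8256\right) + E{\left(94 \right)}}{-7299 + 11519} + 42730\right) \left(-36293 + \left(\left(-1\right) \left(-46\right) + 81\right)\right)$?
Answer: $- \frac{3260697138959}{2110} \approx -1.5454 \cdot 10^{9}$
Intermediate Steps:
$E{\left(l \right)} = -45 + l$
$\left(\frac{\left(-10532 - -8256\right) + E{\left(94 \right)}}{-7299 + 11519} + 42730\right) \left(-36293 + \left(\left(-1\right) \left(-46\right) + 81\right)\right) = \left(\frac{\left(-10532 - -8256\right) + \left(-45 + 94\right)}{-7299 + 11519} + 42730\right) \left(-36293 + \left(\left(-1\right) \left(-46\right) + 81\right)\right) = \left(\frac{\left(-10532 + 8256\right) + 49}{4220} + 42730\right) \left(-36293 + \left(46 + 81\right)\right) = \left(\left(-2276 + 49\right) \frac{1}{4220} + 42730\right) \left(-36293 + 127\right) = \left(\left(-2227\right) \frac{1}{4220} + 42730\right) \left(-36166\right) = \left(- \frac{2227}{4220} + 42730\right) \left(-36166\right) = \frac{180318373}{4220} \left(-36166\right) = - \frac{3260697138959}{2110}$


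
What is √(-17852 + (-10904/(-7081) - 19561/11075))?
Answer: I*√4391663279271109703/15684415 ≈ 133.61*I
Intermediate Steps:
√(-17852 + (-10904/(-7081) - 19561/11075)) = √(-17852 + (-10904*(-1/7081) - 19561*1/11075)) = √(-17852 + (10904/7081 - 19561/11075)) = √(-17852 - 17749641/78422075) = √(-1400008632541/78422075) = I*√4391663279271109703/15684415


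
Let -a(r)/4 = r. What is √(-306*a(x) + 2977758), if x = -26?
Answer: 3*√327326 ≈ 1716.4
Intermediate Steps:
a(r) = -4*r
√(-306*a(x) + 2977758) = √(-(-1224)*(-26) + 2977758) = √(-306*104 + 2977758) = √(-31824 + 2977758) = √2945934 = 3*√327326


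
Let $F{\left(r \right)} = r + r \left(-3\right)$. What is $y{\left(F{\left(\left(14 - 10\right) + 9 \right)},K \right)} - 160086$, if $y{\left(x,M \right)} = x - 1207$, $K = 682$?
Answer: $-161319$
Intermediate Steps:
$F{\left(r \right)} = - 2 r$ ($F{\left(r \right)} = r - 3 r = - 2 r$)
$y{\left(x,M \right)} = -1207 + x$
$y{\left(F{\left(\left(14 - 10\right) + 9 \right)},K \right)} - 160086 = \left(-1207 - 2 \left(\left(14 - 10\right) + 9\right)\right) - 160086 = \left(-1207 - 2 \left(4 + 9\right)\right) - 160086 = \left(-1207 - 26\right) - 160086 = -1233 - 160086 = -161319$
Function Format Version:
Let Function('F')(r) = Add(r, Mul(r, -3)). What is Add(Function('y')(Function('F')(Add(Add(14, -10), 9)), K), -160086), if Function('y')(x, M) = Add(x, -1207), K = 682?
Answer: -161319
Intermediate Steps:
Function('F')(r) = Mul(-2, r) (Function('F')(r) = Add(r, Mul(-3, r)) = Mul(-2, r))
Function('y')(x, M) = Add(-1207, x)
Add(Function('y')(Function('F')(Add(Add(14, -10), 9)), K), -160086) = Add(Add(-1207, Mul(-2, Add(Add(14, -10), 9))), -160086) = Add(Add(-1207, Mul(-2, Add(4, 9))), -160086) = Add(Add(-1207, Mul(-2, 13)), -160086) = Add(Add(-1207, -26), -160086) = Add(-1233, -160086) = -161319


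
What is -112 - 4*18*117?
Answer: -8536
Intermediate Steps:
-112 - 4*18*117 = -112 - 72*117 = -112 - 8424 = -8536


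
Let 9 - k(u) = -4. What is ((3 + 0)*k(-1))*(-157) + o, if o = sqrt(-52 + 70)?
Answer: -6123 + 3*sqrt(2) ≈ -6118.8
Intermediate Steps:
o = 3*sqrt(2) (o = sqrt(18) = 3*sqrt(2) ≈ 4.2426)
k(u) = 13 (k(u) = 9 - 1*(-4) = 9 + 4 = 13)
((3 + 0)*k(-1))*(-157) + o = ((3 + 0)*13)*(-157) + 3*sqrt(2) = (3*13)*(-157) + 3*sqrt(2) = 39*(-157) + 3*sqrt(2) = -6123 + 3*sqrt(2)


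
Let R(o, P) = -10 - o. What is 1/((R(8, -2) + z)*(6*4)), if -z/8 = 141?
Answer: -1/27504 ≈ -3.6358e-5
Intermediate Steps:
z = -1128 (z = -8*141 = -1128)
1/((R(8, -2) + z)*(6*4)) = 1/(((-10 - 1*8) - 1128)*(6*4)) = 1/(((-10 - 8) - 1128)*24) = 1/((-18 - 1128)*24) = 1/(-1146*24) = 1/(-27504) = -1/27504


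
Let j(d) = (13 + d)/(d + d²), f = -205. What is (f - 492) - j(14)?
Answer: -48799/70 ≈ -697.13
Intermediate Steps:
j(d) = (13 + d)/(d + d²)
(f - 492) - j(14) = (-205 - 492) - (13 + 14)/(14*(1 + 14)) = -697 - 27/(14*15) = -697 - 1*9/70 = -697 - 9/70 = -48799/70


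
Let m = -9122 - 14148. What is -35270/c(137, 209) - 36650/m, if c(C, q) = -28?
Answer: 41087955/32578 ≈ 1261.2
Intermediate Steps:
m = -23270
-35270/c(137, 209) - 36650/m = -35270/(-28) - 36650/(-23270) = -35270*(-1/28) - 36650*(-1/23270) = 17635/14 + 3665/2327 = 41087955/32578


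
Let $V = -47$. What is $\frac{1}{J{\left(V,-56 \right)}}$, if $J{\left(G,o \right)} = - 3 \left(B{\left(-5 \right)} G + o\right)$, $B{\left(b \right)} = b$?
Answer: $- \frac{1}{537} \approx -0.0018622$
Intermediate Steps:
$J{\left(G,o \right)} = - 3 o + 15 G$ ($J{\left(G,o \right)} = - 3 \left(- 5 G + o\right) = - 3 \left(o - 5 G\right) = - 3 o + 15 G$)
$\frac{1}{J{\left(V,-56 \right)}} = \frac{1}{\left(-3\right) \left(-56\right) + 15 \left(-47\right)} = \frac{1}{168 - 705} = \frac{1}{-537} = - \frac{1}{537}$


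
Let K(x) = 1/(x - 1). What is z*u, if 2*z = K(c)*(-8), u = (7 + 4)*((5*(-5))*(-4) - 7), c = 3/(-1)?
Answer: 1023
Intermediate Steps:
c = -3 (c = 3*(-1) = -3)
K(x) = 1/(-1 + x)
u = 1023 (u = 11*(-25*(-4) - 7) = 11*(100 - 7) = 11*93 = 1023)
z = 1 (z = (-8/(-1 - 3))/2 = (-8/(-4))/2 = (-¼*(-8))/2 = (½)*2 = 1)
z*u = 1*1023 = 1023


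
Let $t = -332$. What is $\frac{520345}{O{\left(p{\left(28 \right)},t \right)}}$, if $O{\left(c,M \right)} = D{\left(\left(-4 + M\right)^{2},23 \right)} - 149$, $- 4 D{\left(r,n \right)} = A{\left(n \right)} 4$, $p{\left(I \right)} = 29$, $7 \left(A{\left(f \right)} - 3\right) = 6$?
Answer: $- \frac{728483}{214} \approx -3404.1$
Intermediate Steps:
$A{\left(f \right)} = \frac{27}{7}$ ($A{\left(f \right)} = 3 + \frac{1}{7} \cdot 6 = 3 + \frac{6}{7} = \frac{27}{7}$)
$D{\left(r,n \right)} = - \frac{27}{7}$ ($D{\left(r,n \right)} = - \frac{\frac{27}{7} \cdot 4}{4} = \left(- \frac{1}{4}\right) \frac{108}{7} = - \frac{27}{7}$)
$O{\left(c,M \right)} = - \frac{1070}{7}$ ($O{\left(c,M \right)} = - \frac{27}{7} - 149 = - \frac{1070}{7}$)
$\frac{520345}{O{\left(p{\left(28 \right)},t \right)}} = \frac{520345}{- \frac{1070}{7}} = 520345 \left(- \frac{7}{1070}\right) = - \frac{728483}{214}$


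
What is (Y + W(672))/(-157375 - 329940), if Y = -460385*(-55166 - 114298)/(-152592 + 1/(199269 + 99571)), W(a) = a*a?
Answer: 2722605103673664/22221853113755885 ≈ 0.12252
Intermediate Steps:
W(a) = a²
Y = -23315103418977600/45600593279 (Y = -460385*(-169464/(-152592 + 1/298840)) = -460385/((-45600593279/298840*(-1/169464))) = -460385/45600593279/50642621760 = -460385*50642621760/45600593279 = -23315103418977600/45600593279 ≈ -5.1129e+5)
(Y + W(672))/(-157375 - 329940) = (-23315103418977600/45600593279 + 672²)/(-157375 - 329940) = (-23315103418977600/45600593279 + 451584)/(-487315) = -2722605103673664/45600593279*(-1/487315) = 2722605103673664/22221853113755885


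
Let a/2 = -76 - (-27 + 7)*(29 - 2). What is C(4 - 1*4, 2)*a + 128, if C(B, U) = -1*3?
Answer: -2656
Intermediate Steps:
C(B, U) = -3
a = 928 (a = 2*(-76 - (-27 + 7)*(29 - 2)) = 2*(-76 - (-20)*27) = 2*(-76 - 1*(-540)) = 2*(-76 + 540) = 2*464 = 928)
C(4 - 1*4, 2)*a + 128 = -3*928 + 128 = -2784 + 128 = -2656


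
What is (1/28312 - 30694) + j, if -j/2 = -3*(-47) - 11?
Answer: -876369647/28312 ≈ -30954.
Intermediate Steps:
j = -260 (j = -2*(-3*(-47) - 11) = -2*(141 - 11) = -2*130 = -260)
(1/28312 - 30694) + j = (1/28312 - 30694) - 260 = -869008527/28312 - 260 = -876369647/28312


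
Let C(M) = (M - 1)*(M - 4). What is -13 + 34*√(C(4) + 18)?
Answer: -13 + 102*√2 ≈ 131.25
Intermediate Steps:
C(M) = (-1 + M)*(-4 + M)
-13 + 34*√(C(4) + 18) = -13 + 34*√((4 + 4² - 5*4) + 18) = -13 + 34*√((4 + 16 - 20) + 18) = -13 + 34*√(0 + 18) = -13 + 34*√18 = -13 + 34*(3*√2) = -13 + 102*√2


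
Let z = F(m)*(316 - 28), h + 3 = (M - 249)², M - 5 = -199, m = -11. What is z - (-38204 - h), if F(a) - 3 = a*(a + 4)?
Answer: 257490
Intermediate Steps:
M = -194 (M = 5 - 199 = -194)
F(a) = 3 + a*(4 + a) (F(a) = 3 + a*(a + 4) = 3 + a*(4 + a))
h = 196246 (h = -3 + (-194 - 249)² = -3 + (-443)² = -3 + 196249 = 196246)
z = 23040 (z = (3 + (-11)² + 4*(-11))*(316 - 28) = (3 + 121 - 44)*288 = 80*288 = 23040)
z - (-38204 - h) = 23040 - (-38204 - 1*196246) = 23040 - (-38204 - 196246) = 23040 - 1*(-234450) = 23040 + 234450 = 257490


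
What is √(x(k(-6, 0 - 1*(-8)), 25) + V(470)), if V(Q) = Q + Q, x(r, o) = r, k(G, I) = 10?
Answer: 5*√38 ≈ 30.822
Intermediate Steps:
V(Q) = 2*Q
√(x(k(-6, 0 - 1*(-8)), 25) + V(470)) = √(10 + 2*470) = √(10 + 940) = √950 = 5*√38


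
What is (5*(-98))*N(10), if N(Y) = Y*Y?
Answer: -49000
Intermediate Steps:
N(Y) = Y²
(5*(-98))*N(10) = (5*(-98))*10² = -490*100 = -49000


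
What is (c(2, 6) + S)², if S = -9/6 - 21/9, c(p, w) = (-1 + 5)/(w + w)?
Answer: 49/4 ≈ 12.250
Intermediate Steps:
c(p, w) = 2/w (c(p, w) = 4/((2*w)) = 4*(1/(2*w)) = 2/w)
S = -23/6 (S = -9*⅙ - 21*⅑ = -3/2 - 7/3 = -23/6 ≈ -3.8333)
(c(2, 6) + S)² = (2/6 - 23/6)² = (2*(⅙) - 23/6)² = (⅓ - 23/6)² = (-7/2)² = 49/4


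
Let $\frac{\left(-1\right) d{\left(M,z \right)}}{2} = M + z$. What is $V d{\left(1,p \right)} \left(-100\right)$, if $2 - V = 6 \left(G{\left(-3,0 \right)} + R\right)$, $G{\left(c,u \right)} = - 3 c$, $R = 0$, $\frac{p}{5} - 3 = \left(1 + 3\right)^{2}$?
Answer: $-998400$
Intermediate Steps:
$p = 95$ ($p = 15 + 5 \left(1 + 3\right)^{2} = 15 + 5 \cdot 4^{2} = 15 + 5 \cdot 16 = 15 + 80 = 95$)
$V = -52$ ($V = 2 - 6 \left(\left(-3\right) \left(-3\right) + 0\right) = 2 - 6 \left(9 + 0\right) = 2 - 6 \cdot 9 = 2 - 54 = -52$)
$d{\left(M,z \right)} = - 2 M - 2 z$ ($d{\left(M,z \right)} = - 2 \left(M + z\right) = - 2 M - 2 z$)
$V d{\left(1,p \right)} \left(-100\right) = - 52 \left(\left(-2\right) 1 - 190\right) \left(-100\right) = - 52 \left(-2 - 190\right) \left(-100\right) = \left(-52\right) \left(-192\right) \left(-100\right) = 9984 \left(-100\right) = -998400$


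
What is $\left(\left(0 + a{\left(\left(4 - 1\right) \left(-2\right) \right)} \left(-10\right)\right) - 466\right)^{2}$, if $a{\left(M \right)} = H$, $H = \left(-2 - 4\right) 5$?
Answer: $27556$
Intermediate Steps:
$H = -30$ ($H = \left(-6\right) 5 = -30$)
$a{\left(M \right)} = -30$
$\left(\left(0 + a{\left(\left(4 - 1\right) \left(-2\right) \right)} \left(-10\right)\right) - 466\right)^{2} = \left(\left(0 - -300\right) - 466\right)^{2} = \left(\left(0 + 300\right) - 466\right)^{2} = \left(300 - 466\right)^{2} = \left(-166\right)^{2} = 27556$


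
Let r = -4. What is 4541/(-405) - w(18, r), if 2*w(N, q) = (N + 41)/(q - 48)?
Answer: -448369/42120 ≈ -10.645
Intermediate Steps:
w(N, q) = (41 + N)/(2*(-48 + q)) (w(N, q) = ((N + 41)/(q - 48))/2 = ((41 + N)/(-48 + q))/2 = (41 + N)/(2*(-48 + q)))
4541/(-405) - w(18, r) = 4541/(-405) - (41 + 18)/(2*(-48 - 4)) = 4541*(-1/405) - 59/(2*(-52)) = -4541/405 - (-1)*59/(2*52) = -4541/405 - 1*(-59/104) = -4541/405 + 59/104 = -448369/42120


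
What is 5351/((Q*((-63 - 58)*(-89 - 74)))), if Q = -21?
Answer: -5351/414183 ≈ -0.012919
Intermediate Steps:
5351/((Q*((-63 - 58)*(-89 - 74)))) = 5351/((-21*(-63 - 58)*(-89 - 74))) = 5351/((-(-2541)*(-163))) = 5351/((-21*19723)) = 5351/(-414183) = 5351*(-1/414183) = -5351/414183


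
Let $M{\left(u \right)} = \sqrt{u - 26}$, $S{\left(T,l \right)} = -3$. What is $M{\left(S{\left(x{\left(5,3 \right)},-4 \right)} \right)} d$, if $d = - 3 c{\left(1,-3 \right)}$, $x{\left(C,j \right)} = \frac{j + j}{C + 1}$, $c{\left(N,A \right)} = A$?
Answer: $9 i \sqrt{29} \approx 48.466 i$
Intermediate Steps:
$x{\left(C,j \right)} = \frac{2 j}{1 + C}$
$d = 9$ ($d = \left(-3\right) \left(-3\right) = 9$)
$M{\left(u \right)} = \sqrt{-26 + u}$
$M{\left(S{\left(x{\left(5,3 \right)},-4 \right)} \right)} d = \sqrt{-26 - 3} \cdot 9 = \sqrt{-29} \cdot 9 = i \sqrt{29} \cdot 9 = 9 i \sqrt{29}$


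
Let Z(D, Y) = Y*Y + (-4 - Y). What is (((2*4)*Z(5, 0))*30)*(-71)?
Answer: 68160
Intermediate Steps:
Z(D, Y) = -4 + Y² - Y (Z(D, Y) = Y² + (-4 - Y) = -4 + Y² - Y)
(((2*4)*Z(5, 0))*30)*(-71) = (((2*4)*(-4 + 0² - 1*0))*30)*(-71) = ((8*(-4 + 0 + 0))*30)*(-71) = ((8*(-4))*30)*(-71) = -32*30*(-71) = -960*(-71) = 68160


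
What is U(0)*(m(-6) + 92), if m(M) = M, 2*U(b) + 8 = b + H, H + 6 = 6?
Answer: -344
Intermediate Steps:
H = 0 (H = -6 + 6 = 0)
U(b) = -4 + b/2 (U(b) = -4 + (b + 0)/2 = -4 + b/2)
U(0)*(m(-6) + 92) = (-4 + (½)*0)*(-6 + 92) = (-4 + 0)*86 = -4*86 = -344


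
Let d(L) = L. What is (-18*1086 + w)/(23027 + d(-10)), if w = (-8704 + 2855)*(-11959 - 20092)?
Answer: 187446751/23017 ≈ 8143.8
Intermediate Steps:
w = 187466299 (w = -5849*(-32051) = 187466299)
(-18*1086 + w)/(23027 + d(-10)) = (-18*1086 + 187466299)/(23027 - 10) = (-19548 + 187466299)/23017 = 187446751*(1/23017) = 187446751/23017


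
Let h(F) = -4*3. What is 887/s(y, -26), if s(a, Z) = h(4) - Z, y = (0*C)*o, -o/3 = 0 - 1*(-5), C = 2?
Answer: 887/14 ≈ 63.357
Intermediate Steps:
h(F) = -12
o = -15 (o = -3*(0 - 1*(-5)) = -3*(0 + 5) = -3*5 = -15)
y = 0 (y = (0*2)*(-15) = 0*(-15) = 0)
s(a, Z) = -12 - Z
887/s(y, -26) = 887/(-12 - 1*(-26)) = 887/(-12 + 26) = 887/14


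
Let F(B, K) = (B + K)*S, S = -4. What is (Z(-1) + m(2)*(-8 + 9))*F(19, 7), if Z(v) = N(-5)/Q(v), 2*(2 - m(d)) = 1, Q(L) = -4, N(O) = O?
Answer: -286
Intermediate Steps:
m(d) = 3/2 (m(d) = 2 - ½*1 = 2 - ½ = 3/2)
F(B, K) = -4*B - 4*K (F(B, K) = (B + K)*(-4) = -4*B - 4*K)
Z(v) = 5/4 (Z(v) = -5/(-4) = -5*(-¼) = 5/4)
(Z(-1) + m(2)*(-8 + 9))*F(19, 7) = (5/4 + 3*(-8 + 9)/2)*(-4*19 - 4*7) = (5/4 + (3/2)*1)*(-76 - 28) = (5/4 + 3/2)*(-104) = (11/4)*(-104) = -286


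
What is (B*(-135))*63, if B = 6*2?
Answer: -102060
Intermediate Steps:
B = 12
(B*(-135))*63 = (12*(-135))*63 = -1620*63 = -102060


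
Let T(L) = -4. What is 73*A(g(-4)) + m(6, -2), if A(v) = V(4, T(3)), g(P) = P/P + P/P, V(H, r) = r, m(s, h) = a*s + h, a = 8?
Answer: -246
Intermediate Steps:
m(s, h) = h + 8*s (m(s, h) = 8*s + h = h + 8*s)
g(P) = 2 (g(P) = 1 + 1 = 2)
A(v) = -4
73*A(g(-4)) + m(6, -2) = 73*(-4) + (-2 + 8*6) = -292 + (-2 + 48) = -292 + 46 = -246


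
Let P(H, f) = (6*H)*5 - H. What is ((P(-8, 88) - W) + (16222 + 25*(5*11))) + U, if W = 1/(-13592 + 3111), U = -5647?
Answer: 122816359/10481 ≈ 11718.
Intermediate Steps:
W = -1/10481 (W = 1/(-10481) = -1/10481 ≈ -9.5411e-5)
P(H, f) = 29*H (P(H, f) = 30*H - H = 29*H)
((P(-8, 88) - W) + (16222 + 25*(5*11))) + U = ((29*(-8) - 1*(-1/10481)) + (16222 + 25*(5*11))) - 5647 = ((-232 + 1/10481) + (16222 + 25*55)) - 5647 = (-2431591/10481 + (16222 + 1375)) - 5647 = (-2431591/10481 + 17597) - 5647 = 182002566/10481 - 5647 = 122816359/10481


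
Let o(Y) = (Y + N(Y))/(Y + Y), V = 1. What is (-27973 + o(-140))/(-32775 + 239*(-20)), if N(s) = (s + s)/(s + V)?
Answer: 7776357/10440290 ≈ 0.74484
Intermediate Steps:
N(s) = 2*s/(1 + s) (N(s) = (s + s)/(s + 1) = (2*s)/(1 + s) = 2*s/(1 + s))
o(Y) = (Y + 2*Y/(1 + Y))/(2*Y) (o(Y) = (Y + 2*Y/(1 + Y))/(Y + Y) = (Y + 2*Y/(1 + Y))/((2*Y)) = (Y + 2*Y/(1 + Y))*(1/(2*Y)) = (Y + 2*Y/(1 + Y))/(2*Y))
(-27973 + o(-140))/(-32775 + 239*(-20)) = (-27973 + (3 - 140)/(2*(1 - 140)))/(-32775 + 239*(-20)) = (-27973 + (½)*(-137)/(-139))/(-32775 - 4780) = (-27973 + (½)*(-1/139)*(-137))/(-37555) = (-27973 + 137/278)*(-1/37555) = -7776357/278*(-1/37555) = 7776357/10440290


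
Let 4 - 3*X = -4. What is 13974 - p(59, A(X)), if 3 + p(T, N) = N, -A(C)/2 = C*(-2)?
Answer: 41899/3 ≈ 13966.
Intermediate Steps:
X = 8/3 (X = 4/3 - ⅓*(-4) = 4/3 + 4/3 = 8/3 ≈ 2.6667)
A(C) = 4*C (A(C) = -2*C*(-2) = -(-4)*C = 4*C)
p(T, N) = -3 + N
13974 - p(59, A(X)) = 13974 - (-3 + 4*(8/3)) = 13974 - (-3 + 32/3) = 13974 - 1*23/3 = 13974 - 23/3 = 41899/3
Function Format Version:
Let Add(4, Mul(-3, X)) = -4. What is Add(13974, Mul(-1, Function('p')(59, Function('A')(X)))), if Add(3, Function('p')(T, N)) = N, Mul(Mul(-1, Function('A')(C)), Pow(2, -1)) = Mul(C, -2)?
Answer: Rational(41899, 3) ≈ 13966.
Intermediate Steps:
X = Rational(8, 3) (X = Add(Rational(4, 3), Mul(Rational(-1, 3), -4)) = Add(Rational(4, 3), Rational(4, 3)) = Rational(8, 3) ≈ 2.6667)
Function('A')(C) = Mul(4, C) (Function('A')(C) = Mul(-2, Mul(C, -2)) = Mul(-2, Mul(-2, C)) = Mul(4, C))
Function('p')(T, N) = Add(-3, N)
Add(13974, Mul(-1, Function('p')(59, Function('A')(X)))) = Add(13974, Mul(-1, Add(-3, Mul(4, Rational(8, 3))))) = Add(13974, Mul(-1, Add(-3, Rational(32, 3)))) = Add(13974, Mul(-1, Rational(23, 3))) = Add(13974, Rational(-23, 3)) = Rational(41899, 3)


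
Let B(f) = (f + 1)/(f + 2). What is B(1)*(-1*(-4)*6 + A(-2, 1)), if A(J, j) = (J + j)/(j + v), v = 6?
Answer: 334/21 ≈ 15.905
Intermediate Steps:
A(J, j) = (J + j)/(6 + j) (A(J, j) = (J + j)/(j + 6) = (J + j)/(6 + j))
B(f) = (1 + f)/(2 + f)
B(1)*(-1*(-4)*6 + A(-2, 1)) = ((1 + 1)/(2 + 1))*(-1*(-4)*6 + (-2 + 1)/(6 + 1)) = (2/3)*(4*6 - 1/7) = ((⅓)*2)*(24 + (⅐)*(-1)) = 2*(24 - ⅐)/3 = (⅔)*(167/7) = 334/21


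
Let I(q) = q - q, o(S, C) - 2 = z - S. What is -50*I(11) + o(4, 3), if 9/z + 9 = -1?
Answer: -29/10 ≈ -2.9000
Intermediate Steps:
z = -9/10 (z = 9/(-9 - 1) = 9/(-10) = 9*(-⅒) = -9/10 ≈ -0.90000)
o(S, C) = 11/10 - S (o(S, C) = 2 + (-9/10 - S) = 11/10 - S)
I(q) = 0
-50*I(11) + o(4, 3) = -50*0 + (11/10 - 1*4) = 0 + (11/10 - 4) = 0 - 29/10 = -29/10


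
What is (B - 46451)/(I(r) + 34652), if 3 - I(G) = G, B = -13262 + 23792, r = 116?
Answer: -35921/34539 ≈ -1.0400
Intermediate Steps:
B = 10530
I(G) = 3 - G
(B - 46451)/(I(r) + 34652) = (10530 - 46451)/((3 - 1*116) + 34652) = -35921/((3 - 116) + 34652) = -35921/(-113 + 34652) = -35921/34539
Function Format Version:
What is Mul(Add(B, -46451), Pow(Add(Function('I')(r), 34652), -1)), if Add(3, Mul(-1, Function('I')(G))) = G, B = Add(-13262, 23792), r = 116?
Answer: Rational(-35921, 34539) ≈ -1.0400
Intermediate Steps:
B = 10530
Function('I')(G) = Add(3, Mul(-1, G))
Mul(Add(B, -46451), Pow(Add(Function('I')(r), 34652), -1)) = Mul(Add(10530, -46451), Pow(Add(Add(3, Mul(-1, 116)), 34652), -1)) = Mul(-35921, Pow(Add(Add(3, -116), 34652), -1)) = Mul(-35921, Pow(Add(-113, 34652), -1)) = Mul(-35921, Pow(34539, -1)) = Mul(-35921, Rational(1, 34539)) = Rational(-35921, 34539)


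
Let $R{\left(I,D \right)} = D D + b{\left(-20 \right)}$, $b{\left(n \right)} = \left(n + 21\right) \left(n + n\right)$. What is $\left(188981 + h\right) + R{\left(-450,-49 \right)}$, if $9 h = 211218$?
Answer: $\frac{644432}{3} \approx 2.1481 \cdot 10^{5}$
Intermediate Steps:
$h = \frac{70406}{3}$ ($h = \frac{1}{9} \cdot 211218 = \frac{70406}{3} \approx 23469.0$)
$b{\left(n \right)} = 2 n \left(21 + n\right)$ ($b{\left(n \right)} = \left(21 + n\right) 2 n = 2 n \left(21 + n\right)$)
$R{\left(I,D \right)} = -40 + D^{2}$ ($R{\left(I,D \right)} = D D + 2 \left(-20\right) \left(21 - 20\right) = D^{2} + 2 \left(-20\right) 1 = D^{2} - 40 = -40 + D^{2}$)
$\left(188981 + h\right) + R{\left(-450,-49 \right)} = \left(188981 + \frac{70406}{3}\right) - \left(40 - \left(-49\right)^{2}\right) = \frac{637349}{3} + \left(-40 + 2401\right) = \frac{637349}{3} + 2361 = \frac{644432}{3}$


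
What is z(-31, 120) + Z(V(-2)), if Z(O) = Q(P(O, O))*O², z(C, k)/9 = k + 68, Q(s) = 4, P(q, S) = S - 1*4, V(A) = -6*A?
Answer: 2268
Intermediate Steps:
P(q, S) = -4 + S (P(q, S) = S - 4 = -4 + S)
z(C, k) = 612 + 9*k (z(C, k) = 9*(k + 68) = 9*(68 + k) = 612 + 9*k)
Z(O) = 4*O²
z(-31, 120) + Z(V(-2)) = (612 + 9*120) + 4*(-6*(-2))² = (612 + 1080) + 4*12² = 1692 + 4*144 = 1692 + 576 = 2268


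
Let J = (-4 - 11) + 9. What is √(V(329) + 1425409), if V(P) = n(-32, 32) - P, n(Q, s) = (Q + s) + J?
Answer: √1425074 ≈ 1193.8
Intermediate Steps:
J = -6 (J = -15 + 9 = -6)
n(Q, s) = -6 + Q + s (n(Q, s) = (Q + s) - 6 = -6 + Q + s)
V(P) = -6 - P (V(P) = (-6 - 32 + 32) - P = -6 - P)
√(V(329) + 1425409) = √((-6 - 1*329) + 1425409) = √((-6 - 329) + 1425409) = √(-335 + 1425409) = √1425074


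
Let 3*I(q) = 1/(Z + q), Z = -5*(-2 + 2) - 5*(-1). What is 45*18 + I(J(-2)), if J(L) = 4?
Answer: 21871/27 ≈ 810.04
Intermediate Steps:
Z = 5 (Z = -5*0 + 5 = 0 + 5 = 5)
I(q) = 1/(3*(5 + q))
45*18 + I(J(-2)) = 45*18 + 1/(3*(5 + 4)) = 810 + (1/3)/9 = 810 + (1/3)*(1/9) = 810 + 1/27 = 21871/27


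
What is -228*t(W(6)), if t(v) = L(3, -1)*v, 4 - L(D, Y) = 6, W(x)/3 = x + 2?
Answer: 10944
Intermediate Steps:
W(x) = 6 + 3*x (W(x) = 3*(x + 2) = 3*(2 + x) = 6 + 3*x)
L(D, Y) = -2 (L(D, Y) = 4 - 1*6 = 4 - 6 = -2)
t(v) = -2*v
-228*t(W(6)) = -(-456)*(6 + 3*6) = -(-456)*(6 + 18) = -(-456)*24 = -228*(-48) = 10944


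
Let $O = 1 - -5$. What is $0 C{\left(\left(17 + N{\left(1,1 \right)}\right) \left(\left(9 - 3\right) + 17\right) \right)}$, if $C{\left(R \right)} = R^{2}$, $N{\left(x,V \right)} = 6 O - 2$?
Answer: $0$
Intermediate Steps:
$O = 6$ ($O = 1 + 5 = 6$)
$N{\left(x,V \right)} = 34$ ($N{\left(x,V \right)} = 6 \cdot 6 - 2 = 36 - 2 = 34$)
$0 C{\left(\left(17 + N{\left(1,1 \right)}\right) \left(\left(9 - 3\right) + 17\right) \right)} = 0 \left(\left(17 + 34\right) \left(\left(9 - 3\right) + 17\right)\right)^{2} = 0 \left(51 \left(6 + 17\right)\right)^{2} = 0 \left(51 \cdot 23\right)^{2} = 0 \cdot 1173^{2} = 0 \cdot 1375929 = 0$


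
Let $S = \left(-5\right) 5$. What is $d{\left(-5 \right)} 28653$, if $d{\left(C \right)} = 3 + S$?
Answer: $-630366$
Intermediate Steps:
$S = -25$
$d{\left(C \right)} = -22$ ($d{\left(C \right)} = 3 - 25 = -22$)
$d{\left(-5 \right)} 28653 = \left(-22\right) 28653 = -630366$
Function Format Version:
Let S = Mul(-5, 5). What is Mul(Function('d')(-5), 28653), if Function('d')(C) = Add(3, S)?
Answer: -630366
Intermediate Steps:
S = -25
Function('d')(C) = -22 (Function('d')(C) = Add(3, -25) = -22)
Mul(Function('d')(-5), 28653) = Mul(-22, 28653) = -630366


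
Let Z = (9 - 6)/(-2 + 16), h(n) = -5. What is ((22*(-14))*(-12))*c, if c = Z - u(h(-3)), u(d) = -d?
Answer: -17688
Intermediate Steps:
Z = 3/14 ≈ 0.21429
c = -67/14 (c = 3/14 - (-1)*(-5) = 3/14 - 1*5 = 3/14 - 5 = -67/14 ≈ -4.7857)
((22*(-14))*(-12))*c = ((22*(-14))*(-12))*(-67/14) = -308*(-12)*(-67/14) = 3696*(-67/14) = -17688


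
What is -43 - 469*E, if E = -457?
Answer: 214290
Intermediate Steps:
-43 - 469*E = -43 - 469*(-457) = -43 + 214333 = 214290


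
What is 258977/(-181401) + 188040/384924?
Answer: -5464651559/5818799877 ≈ -0.93914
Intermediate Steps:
258977/(-181401) + 188040/384924 = 258977*(-1/181401) + 188040*(1/384924) = -258977/181401 + 15670/32077 = -5464651559/5818799877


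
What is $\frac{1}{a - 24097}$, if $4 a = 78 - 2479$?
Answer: $- \frac{4}{98789} \approx -4.049 \cdot 10^{-5}$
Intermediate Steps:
$a = - \frac{2401}{4}$ ($a = \frac{78 - 2479}{4} = \frac{1}{4} \left(-2401\right) = - \frac{2401}{4} \approx -600.25$)
$\frac{1}{a - 24097} = \frac{1}{- \frac{2401}{4} - 24097} = \frac{1}{- \frac{98789}{4}} = - \frac{4}{98789}$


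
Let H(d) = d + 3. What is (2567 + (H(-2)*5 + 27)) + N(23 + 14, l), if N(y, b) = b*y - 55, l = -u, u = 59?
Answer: 361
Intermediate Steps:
H(d) = 3 + d
l = -59 (l = -1*59 = -59)
N(y, b) = -55 + b*y
(2567 + (H(-2)*5 + 27)) + N(23 + 14, l) = (2567 + ((3 - 2)*5 + 27)) + (-55 - 59*(23 + 14)) = (2567 + (1*5 + 27)) + (-55 - 59*37) = (2567 + (5 + 27)) + (-55 - 2183) = (2567 + 32) - 2238 = 2599 - 2238 = 361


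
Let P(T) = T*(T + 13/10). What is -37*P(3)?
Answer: -4773/10 ≈ -477.30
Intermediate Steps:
P(T) = T*(13/10 + T) (P(T) = T*(T + 13*(⅒)) = T*(T + 13/10) = T*(13/10 + T))
-37*P(3) = -37*3*(13 + 10*3)/10 = -37*3*(13 + 30)/10 = -37*3*43/10 = -37*129/10 = -4773/10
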